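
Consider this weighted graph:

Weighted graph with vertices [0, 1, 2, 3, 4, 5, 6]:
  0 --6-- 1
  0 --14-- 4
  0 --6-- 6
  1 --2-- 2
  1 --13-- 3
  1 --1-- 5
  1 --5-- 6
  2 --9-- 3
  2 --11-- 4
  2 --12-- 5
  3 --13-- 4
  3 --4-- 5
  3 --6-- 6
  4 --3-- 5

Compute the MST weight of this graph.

Applying Kruskal's algorithm (sort edges by weight, add if no cycle):
  Add (1,5) w=1
  Add (1,2) w=2
  Add (4,5) w=3
  Add (3,5) w=4
  Add (1,6) w=5
  Add (0,1) w=6
  Skip (0,6) w=6 (creates cycle)
  Skip (3,6) w=6 (creates cycle)
  Skip (2,3) w=9 (creates cycle)
  Skip (2,4) w=11 (creates cycle)
  Skip (2,5) w=12 (creates cycle)
  Skip (1,3) w=13 (creates cycle)
  Skip (3,4) w=13 (creates cycle)
  Skip (0,4) w=14 (creates cycle)
MST weight = 21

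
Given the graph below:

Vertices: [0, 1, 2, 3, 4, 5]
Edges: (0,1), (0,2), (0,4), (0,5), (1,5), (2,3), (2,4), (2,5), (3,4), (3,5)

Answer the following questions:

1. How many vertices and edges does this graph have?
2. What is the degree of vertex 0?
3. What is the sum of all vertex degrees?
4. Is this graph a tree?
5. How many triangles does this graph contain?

Count: 6 vertices, 10 edges.
Vertex 0 has neighbors [1, 2, 4, 5], degree = 4.
Handshaking lemma: 2 * 10 = 20.
A tree on 6 vertices has 5 edges. This graph has 10 edges (5 extra). Not a tree.
Number of triangles = 5.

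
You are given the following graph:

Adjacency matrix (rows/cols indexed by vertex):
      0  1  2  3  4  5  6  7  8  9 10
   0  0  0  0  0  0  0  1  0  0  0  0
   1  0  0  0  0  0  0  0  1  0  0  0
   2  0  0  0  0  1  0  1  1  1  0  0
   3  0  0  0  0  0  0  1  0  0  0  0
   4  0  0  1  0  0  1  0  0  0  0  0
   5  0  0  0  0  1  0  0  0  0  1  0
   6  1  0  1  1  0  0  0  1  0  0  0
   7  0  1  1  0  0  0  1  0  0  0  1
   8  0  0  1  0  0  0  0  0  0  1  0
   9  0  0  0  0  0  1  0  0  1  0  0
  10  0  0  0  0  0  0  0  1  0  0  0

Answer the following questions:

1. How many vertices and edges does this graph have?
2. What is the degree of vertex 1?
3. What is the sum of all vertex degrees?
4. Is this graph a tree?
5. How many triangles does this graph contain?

Count: 11 vertices, 12 edges.
Vertex 1 has neighbors [7], degree = 1.
Handshaking lemma: 2 * 12 = 24.
A tree on 11 vertices has 10 edges. This graph has 12 edges (2 extra). Not a tree.
Number of triangles = 1.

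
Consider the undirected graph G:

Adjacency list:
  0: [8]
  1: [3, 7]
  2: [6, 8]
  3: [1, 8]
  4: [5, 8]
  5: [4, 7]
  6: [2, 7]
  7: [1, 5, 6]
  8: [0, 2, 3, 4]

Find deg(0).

Vertex 0 has neighbors [8], so deg(0) = 1.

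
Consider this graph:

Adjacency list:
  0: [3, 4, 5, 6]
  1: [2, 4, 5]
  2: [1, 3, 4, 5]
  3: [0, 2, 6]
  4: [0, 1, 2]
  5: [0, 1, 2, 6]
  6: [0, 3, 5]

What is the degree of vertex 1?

Vertex 1 has neighbors [2, 4, 5], so deg(1) = 3.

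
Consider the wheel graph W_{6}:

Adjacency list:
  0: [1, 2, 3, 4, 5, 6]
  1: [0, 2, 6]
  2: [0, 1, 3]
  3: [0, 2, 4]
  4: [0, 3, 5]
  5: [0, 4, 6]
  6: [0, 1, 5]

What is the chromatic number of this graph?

W_{6} = C_{6} plus a hub adjacent to every cycle vertex.
The outer cycle needs 2 colors (even cycle); the hub is adjacent to all of them so needs a fresh color.
Chromatic number = 2 + 1 = 3.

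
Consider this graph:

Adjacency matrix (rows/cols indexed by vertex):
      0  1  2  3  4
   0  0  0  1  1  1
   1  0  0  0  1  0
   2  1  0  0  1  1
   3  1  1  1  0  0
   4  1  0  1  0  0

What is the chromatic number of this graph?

The graph has a maximum clique of size 3 (lower bound on chromatic number).
A valid 3-coloring: {0: 0, 1: 0, 2: 1, 3: 2, 4: 2}.
Chromatic number = 3.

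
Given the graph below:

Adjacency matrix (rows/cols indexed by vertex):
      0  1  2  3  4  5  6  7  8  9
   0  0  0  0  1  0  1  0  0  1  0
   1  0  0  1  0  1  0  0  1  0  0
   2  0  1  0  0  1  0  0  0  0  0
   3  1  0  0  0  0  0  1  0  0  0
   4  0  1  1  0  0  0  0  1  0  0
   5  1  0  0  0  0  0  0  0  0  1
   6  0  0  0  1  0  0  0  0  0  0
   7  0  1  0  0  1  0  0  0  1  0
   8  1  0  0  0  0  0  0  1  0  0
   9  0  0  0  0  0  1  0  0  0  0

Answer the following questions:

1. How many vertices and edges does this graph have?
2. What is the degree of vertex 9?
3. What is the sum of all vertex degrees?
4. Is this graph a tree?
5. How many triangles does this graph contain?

Count: 10 vertices, 11 edges.
Vertex 9 has neighbors [5], degree = 1.
Handshaking lemma: 2 * 11 = 22.
A tree on 10 vertices has 9 edges. This graph has 11 edges (2 extra). Not a tree.
Number of triangles = 2.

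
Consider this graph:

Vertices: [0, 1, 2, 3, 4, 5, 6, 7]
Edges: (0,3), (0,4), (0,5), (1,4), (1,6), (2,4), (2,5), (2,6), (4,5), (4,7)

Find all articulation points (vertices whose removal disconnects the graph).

An articulation point is a vertex whose removal disconnects the graph.
Articulation points: [0, 4]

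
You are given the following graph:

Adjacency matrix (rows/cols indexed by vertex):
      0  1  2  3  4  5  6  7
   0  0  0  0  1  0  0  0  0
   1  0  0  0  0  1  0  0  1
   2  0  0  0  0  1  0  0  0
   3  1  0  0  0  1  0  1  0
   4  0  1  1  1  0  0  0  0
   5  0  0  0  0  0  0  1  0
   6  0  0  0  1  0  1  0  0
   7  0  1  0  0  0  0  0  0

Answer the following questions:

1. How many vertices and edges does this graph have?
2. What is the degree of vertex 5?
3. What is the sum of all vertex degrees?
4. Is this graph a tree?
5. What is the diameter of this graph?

Count: 8 vertices, 7 edges.
Vertex 5 has neighbors [6], degree = 1.
Handshaking lemma: 2 * 7 = 14.
A graph is a tree iff it is connected and has exactly n-1 edges. This graph is connected (all 8 vertices in one component) and has 8-1 = 7 edges. It is a tree.
Diameter (longest shortest path) = 5.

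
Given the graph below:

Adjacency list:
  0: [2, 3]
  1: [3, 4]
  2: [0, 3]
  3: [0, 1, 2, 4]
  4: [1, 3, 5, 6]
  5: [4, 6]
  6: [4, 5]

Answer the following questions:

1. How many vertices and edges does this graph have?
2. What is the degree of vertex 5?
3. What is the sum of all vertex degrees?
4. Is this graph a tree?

Count: 7 vertices, 9 edges.
Vertex 5 has neighbors [4, 6], degree = 2.
Handshaking lemma: 2 * 9 = 18.
A tree on 7 vertices has 6 edges. This graph has 9 edges (3 extra). Not a tree.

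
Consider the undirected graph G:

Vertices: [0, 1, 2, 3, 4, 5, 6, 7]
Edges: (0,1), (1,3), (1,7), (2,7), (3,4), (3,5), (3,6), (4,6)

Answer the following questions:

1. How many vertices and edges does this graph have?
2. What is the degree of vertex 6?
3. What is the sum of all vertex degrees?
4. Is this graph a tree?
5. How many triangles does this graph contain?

Count: 8 vertices, 8 edges.
Vertex 6 has neighbors [3, 4], degree = 2.
Handshaking lemma: 2 * 8 = 16.
A tree on 8 vertices has 7 edges. This graph has 8 edges (1 extra). Not a tree.
Number of triangles = 1.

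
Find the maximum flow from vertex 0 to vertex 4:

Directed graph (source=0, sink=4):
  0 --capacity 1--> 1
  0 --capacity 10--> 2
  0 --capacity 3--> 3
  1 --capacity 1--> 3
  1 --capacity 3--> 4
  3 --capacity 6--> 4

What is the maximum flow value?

Computing max flow:
  Flow on (0->1): 1/1
  Flow on (0->3): 3/3
  Flow on (1->4): 1/3
  Flow on (3->4): 3/6
Maximum flow = 4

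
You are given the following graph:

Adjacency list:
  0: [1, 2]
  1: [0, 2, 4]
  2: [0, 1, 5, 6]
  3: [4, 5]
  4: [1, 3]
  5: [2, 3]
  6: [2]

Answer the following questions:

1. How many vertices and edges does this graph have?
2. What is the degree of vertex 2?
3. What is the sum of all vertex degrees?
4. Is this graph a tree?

Count: 7 vertices, 8 edges.
Vertex 2 has neighbors [0, 1, 5, 6], degree = 4.
Handshaking lemma: 2 * 8 = 16.
A tree on 7 vertices has 6 edges. This graph has 8 edges (2 extra). Not a tree.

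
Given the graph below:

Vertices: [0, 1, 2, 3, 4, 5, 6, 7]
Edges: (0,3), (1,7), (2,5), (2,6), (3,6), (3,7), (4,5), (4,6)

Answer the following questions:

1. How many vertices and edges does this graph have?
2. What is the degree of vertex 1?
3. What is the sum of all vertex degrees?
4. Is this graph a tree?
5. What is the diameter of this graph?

Count: 8 vertices, 8 edges.
Vertex 1 has neighbors [7], degree = 1.
Handshaking lemma: 2 * 8 = 16.
A tree on 8 vertices has 7 edges. This graph has 8 edges (1 extra). Not a tree.
Diameter (longest shortest path) = 5.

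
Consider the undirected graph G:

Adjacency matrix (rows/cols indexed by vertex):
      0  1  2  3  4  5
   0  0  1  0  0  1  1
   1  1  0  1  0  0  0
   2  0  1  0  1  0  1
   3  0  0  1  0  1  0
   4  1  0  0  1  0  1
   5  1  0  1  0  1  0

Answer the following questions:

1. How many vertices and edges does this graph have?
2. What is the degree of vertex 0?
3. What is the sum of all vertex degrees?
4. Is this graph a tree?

Count: 6 vertices, 8 edges.
Vertex 0 has neighbors [1, 4, 5], degree = 3.
Handshaking lemma: 2 * 8 = 16.
A tree on 6 vertices has 5 edges. This graph has 8 edges (3 extra). Not a tree.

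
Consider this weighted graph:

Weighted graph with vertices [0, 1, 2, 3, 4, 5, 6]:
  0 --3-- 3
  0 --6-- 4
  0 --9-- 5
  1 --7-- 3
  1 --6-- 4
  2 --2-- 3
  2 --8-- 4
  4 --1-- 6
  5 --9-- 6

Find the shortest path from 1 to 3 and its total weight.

Using Dijkstra's algorithm from vertex 1:
Shortest path: 1 -> 3
Total weight: 7 = 7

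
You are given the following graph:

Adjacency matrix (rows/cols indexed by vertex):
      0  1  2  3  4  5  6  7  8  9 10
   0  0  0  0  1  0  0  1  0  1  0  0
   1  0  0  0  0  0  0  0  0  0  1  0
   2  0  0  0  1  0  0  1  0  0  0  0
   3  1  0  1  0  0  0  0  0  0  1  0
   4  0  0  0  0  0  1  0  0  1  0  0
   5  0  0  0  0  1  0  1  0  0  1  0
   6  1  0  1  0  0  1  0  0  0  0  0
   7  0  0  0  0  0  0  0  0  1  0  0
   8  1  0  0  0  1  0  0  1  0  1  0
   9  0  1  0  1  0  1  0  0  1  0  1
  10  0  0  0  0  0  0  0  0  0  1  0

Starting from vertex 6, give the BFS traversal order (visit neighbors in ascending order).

BFS from vertex 6 (neighbors processed in ascending order):
Visit order: 6, 0, 2, 5, 3, 8, 4, 9, 7, 1, 10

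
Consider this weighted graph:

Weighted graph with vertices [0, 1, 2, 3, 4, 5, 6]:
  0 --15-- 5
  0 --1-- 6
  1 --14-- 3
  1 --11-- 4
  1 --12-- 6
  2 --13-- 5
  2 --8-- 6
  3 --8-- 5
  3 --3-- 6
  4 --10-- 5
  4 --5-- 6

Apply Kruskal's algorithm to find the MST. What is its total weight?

Applying Kruskal's algorithm (sort edges by weight, add if no cycle):
  Add (0,6) w=1
  Add (3,6) w=3
  Add (4,6) w=5
  Add (2,6) w=8
  Add (3,5) w=8
  Skip (4,5) w=10 (creates cycle)
  Add (1,4) w=11
  Skip (1,6) w=12 (creates cycle)
  Skip (2,5) w=13 (creates cycle)
  Skip (1,3) w=14 (creates cycle)
  Skip (0,5) w=15 (creates cycle)
MST weight = 36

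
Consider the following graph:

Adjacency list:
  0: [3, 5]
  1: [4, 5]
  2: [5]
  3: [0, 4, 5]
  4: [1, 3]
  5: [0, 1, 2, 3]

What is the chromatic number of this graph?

The graph has a maximum clique of size 3 (lower bound on chromatic number).
A valid 3-coloring: {0: 2, 1: 1, 2: 1, 3: 1, 4: 0, 5: 0}.
Chromatic number = 3.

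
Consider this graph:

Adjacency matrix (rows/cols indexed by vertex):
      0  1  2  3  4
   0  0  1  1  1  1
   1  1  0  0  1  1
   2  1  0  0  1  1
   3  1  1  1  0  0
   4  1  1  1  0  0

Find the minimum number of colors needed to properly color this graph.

The graph has a maximum clique of size 3 (lower bound on chromatic number).
A valid 3-coloring: {0: 0, 1: 1, 2: 1, 3: 2, 4: 2}.
Chromatic number = 3.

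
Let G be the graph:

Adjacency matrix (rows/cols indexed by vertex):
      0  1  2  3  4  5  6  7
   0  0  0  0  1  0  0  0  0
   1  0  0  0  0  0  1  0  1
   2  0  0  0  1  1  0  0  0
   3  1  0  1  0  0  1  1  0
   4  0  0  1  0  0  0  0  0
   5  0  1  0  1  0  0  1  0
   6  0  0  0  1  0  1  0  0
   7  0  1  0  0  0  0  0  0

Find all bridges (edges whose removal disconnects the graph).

A bridge is an edge whose removal increases the number of connected components.
Bridges found: (0,3), (1,5), (1,7), (2,3), (2,4)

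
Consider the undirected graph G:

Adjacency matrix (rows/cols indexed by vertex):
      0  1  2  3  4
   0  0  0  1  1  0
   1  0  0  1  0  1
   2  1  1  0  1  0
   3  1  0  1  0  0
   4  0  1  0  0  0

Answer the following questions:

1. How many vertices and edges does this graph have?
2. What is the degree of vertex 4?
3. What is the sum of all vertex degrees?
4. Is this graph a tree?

Count: 5 vertices, 5 edges.
Vertex 4 has neighbors [1], degree = 1.
Handshaking lemma: 2 * 5 = 10.
A tree on 5 vertices has 4 edges. This graph has 5 edges (1 extra). Not a tree.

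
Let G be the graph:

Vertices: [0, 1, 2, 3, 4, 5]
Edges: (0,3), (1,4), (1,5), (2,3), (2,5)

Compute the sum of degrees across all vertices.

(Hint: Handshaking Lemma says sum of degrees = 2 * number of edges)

Count edges: 5 edges.
By Handshaking Lemma: sum of degrees = 2 * 5 = 10.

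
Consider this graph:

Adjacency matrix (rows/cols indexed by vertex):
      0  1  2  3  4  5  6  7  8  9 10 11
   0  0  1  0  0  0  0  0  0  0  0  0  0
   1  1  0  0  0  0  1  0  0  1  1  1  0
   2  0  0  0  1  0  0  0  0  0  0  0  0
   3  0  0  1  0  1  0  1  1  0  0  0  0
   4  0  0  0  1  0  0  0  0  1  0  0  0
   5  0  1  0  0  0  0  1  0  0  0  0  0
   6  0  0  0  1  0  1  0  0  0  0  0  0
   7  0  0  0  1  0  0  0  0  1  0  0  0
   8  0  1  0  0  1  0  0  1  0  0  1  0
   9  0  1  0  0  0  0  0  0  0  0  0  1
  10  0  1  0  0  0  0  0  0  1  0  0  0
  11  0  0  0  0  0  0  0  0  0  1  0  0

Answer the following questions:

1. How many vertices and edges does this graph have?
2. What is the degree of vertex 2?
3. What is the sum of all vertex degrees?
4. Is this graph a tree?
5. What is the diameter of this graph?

Count: 12 vertices, 14 edges.
Vertex 2 has neighbors [3], degree = 1.
Handshaking lemma: 2 * 14 = 28.
A tree on 12 vertices has 11 edges. This graph has 14 edges (3 extra). Not a tree.
Diameter (longest shortest path) = 6.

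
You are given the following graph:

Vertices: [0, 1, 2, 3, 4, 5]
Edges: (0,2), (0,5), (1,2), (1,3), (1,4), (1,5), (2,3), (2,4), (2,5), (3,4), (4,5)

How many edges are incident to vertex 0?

Vertex 0 has neighbors [2, 5], so deg(0) = 2.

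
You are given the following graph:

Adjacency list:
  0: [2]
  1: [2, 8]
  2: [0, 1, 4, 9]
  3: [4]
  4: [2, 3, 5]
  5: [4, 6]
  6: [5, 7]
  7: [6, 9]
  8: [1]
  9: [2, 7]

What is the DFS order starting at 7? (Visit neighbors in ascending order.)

DFS from vertex 7 (neighbors processed in ascending order):
Visit order: 7, 6, 5, 4, 2, 0, 1, 8, 9, 3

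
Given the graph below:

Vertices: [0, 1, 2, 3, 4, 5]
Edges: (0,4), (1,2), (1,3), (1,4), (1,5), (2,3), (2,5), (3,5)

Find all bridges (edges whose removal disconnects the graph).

A bridge is an edge whose removal increases the number of connected components.
Bridges found: (0,4), (1,4)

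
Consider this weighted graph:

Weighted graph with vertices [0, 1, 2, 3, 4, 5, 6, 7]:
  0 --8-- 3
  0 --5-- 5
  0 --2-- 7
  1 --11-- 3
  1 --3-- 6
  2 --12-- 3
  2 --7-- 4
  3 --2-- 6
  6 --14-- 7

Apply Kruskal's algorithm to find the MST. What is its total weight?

Applying Kruskal's algorithm (sort edges by weight, add if no cycle):
  Add (0,7) w=2
  Add (3,6) w=2
  Add (1,6) w=3
  Add (0,5) w=5
  Add (2,4) w=7
  Add (0,3) w=8
  Skip (1,3) w=11 (creates cycle)
  Add (2,3) w=12
  Skip (6,7) w=14 (creates cycle)
MST weight = 39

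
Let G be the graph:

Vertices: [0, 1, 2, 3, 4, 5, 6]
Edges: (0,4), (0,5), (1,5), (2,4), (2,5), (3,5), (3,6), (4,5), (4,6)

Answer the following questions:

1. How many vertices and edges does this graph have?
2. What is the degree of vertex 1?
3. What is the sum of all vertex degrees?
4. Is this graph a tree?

Count: 7 vertices, 9 edges.
Vertex 1 has neighbors [5], degree = 1.
Handshaking lemma: 2 * 9 = 18.
A tree on 7 vertices has 6 edges. This graph has 9 edges (3 extra). Not a tree.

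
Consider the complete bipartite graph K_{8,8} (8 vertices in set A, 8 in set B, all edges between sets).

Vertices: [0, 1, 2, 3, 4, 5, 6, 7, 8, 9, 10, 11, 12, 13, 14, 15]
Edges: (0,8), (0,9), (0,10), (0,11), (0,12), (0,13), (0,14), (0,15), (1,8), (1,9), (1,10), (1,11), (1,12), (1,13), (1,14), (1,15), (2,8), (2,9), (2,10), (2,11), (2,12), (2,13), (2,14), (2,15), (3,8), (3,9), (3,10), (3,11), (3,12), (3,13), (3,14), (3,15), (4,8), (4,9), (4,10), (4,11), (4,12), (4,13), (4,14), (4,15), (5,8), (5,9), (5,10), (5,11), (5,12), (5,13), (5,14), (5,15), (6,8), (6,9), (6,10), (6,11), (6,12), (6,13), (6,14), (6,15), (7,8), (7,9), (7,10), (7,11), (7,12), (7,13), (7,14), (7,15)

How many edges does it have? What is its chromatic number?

K_{8,8} has 8 * 8 = 64 edges.
Bipartite graphs have chromatic number 2 (color each partition differently).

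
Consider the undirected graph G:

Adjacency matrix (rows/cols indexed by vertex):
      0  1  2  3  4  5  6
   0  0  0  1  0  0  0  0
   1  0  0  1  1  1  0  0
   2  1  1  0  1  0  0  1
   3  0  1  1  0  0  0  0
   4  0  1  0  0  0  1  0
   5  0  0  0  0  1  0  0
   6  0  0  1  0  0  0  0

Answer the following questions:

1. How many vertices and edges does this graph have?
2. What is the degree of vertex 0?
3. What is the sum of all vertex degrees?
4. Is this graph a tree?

Count: 7 vertices, 7 edges.
Vertex 0 has neighbors [2], degree = 1.
Handshaking lemma: 2 * 7 = 14.
A tree on 7 vertices has 6 edges. This graph has 7 edges (1 extra). Not a tree.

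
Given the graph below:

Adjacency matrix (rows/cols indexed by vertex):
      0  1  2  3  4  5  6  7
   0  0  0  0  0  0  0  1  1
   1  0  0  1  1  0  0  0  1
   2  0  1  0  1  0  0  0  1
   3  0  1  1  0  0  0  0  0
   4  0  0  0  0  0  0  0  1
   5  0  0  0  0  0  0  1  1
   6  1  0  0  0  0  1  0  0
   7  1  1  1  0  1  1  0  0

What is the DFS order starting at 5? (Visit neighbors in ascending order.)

DFS from vertex 5 (neighbors processed in ascending order):
Visit order: 5, 6, 0, 7, 1, 2, 3, 4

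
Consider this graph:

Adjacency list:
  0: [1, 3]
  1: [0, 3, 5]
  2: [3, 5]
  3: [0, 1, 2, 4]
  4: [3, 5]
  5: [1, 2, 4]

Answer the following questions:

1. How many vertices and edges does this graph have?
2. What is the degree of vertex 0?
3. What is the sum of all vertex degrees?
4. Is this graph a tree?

Count: 6 vertices, 8 edges.
Vertex 0 has neighbors [1, 3], degree = 2.
Handshaking lemma: 2 * 8 = 16.
A tree on 6 vertices has 5 edges. This graph has 8 edges (3 extra). Not a tree.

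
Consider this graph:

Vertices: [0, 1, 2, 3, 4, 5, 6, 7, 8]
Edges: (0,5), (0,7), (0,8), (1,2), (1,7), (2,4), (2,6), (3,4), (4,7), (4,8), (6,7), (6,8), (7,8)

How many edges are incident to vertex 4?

Vertex 4 has neighbors [2, 3, 7, 8], so deg(4) = 4.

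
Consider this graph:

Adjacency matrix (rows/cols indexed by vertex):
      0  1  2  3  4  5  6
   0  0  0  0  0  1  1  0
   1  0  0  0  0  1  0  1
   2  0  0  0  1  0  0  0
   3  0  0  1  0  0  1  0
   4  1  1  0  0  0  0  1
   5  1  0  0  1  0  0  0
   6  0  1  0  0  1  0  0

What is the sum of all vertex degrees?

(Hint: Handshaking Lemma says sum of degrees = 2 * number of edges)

Count edges: 7 edges.
By Handshaking Lemma: sum of degrees = 2 * 7 = 14.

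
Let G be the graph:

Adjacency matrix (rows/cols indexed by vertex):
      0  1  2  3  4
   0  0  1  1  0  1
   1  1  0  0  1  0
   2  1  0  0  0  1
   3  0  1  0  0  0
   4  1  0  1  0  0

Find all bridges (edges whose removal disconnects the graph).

A bridge is an edge whose removal increases the number of connected components.
Bridges found: (0,1), (1,3)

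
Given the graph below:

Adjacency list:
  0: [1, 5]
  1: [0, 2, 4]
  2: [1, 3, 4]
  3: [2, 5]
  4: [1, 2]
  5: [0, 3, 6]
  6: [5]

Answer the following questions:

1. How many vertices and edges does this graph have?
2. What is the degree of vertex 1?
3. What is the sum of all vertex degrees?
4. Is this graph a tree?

Count: 7 vertices, 8 edges.
Vertex 1 has neighbors [0, 2, 4], degree = 3.
Handshaking lemma: 2 * 8 = 16.
A tree on 7 vertices has 6 edges. This graph has 8 edges (2 extra). Not a tree.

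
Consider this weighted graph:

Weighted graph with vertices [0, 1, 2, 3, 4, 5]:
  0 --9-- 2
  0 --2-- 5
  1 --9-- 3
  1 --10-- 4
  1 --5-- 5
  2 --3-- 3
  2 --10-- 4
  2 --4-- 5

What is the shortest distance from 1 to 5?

Using Dijkstra's algorithm from vertex 1:
Shortest path: 1 -> 5
Total weight: 5 = 5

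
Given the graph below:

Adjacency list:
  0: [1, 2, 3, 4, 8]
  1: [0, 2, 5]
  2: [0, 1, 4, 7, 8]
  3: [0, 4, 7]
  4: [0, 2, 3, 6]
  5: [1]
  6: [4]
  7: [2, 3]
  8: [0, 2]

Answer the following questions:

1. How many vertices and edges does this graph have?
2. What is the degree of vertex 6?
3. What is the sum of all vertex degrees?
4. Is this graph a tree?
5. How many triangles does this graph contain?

Count: 9 vertices, 13 edges.
Vertex 6 has neighbors [4], degree = 1.
Handshaking lemma: 2 * 13 = 26.
A tree on 9 vertices has 8 edges. This graph has 13 edges (5 extra). Not a tree.
Number of triangles = 4.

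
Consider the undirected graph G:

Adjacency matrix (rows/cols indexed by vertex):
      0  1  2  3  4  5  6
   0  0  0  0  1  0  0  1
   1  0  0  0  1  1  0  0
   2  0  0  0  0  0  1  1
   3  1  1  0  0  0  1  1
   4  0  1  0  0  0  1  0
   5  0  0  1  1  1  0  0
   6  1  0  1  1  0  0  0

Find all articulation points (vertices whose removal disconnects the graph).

No articulation points. The graph is biconnected.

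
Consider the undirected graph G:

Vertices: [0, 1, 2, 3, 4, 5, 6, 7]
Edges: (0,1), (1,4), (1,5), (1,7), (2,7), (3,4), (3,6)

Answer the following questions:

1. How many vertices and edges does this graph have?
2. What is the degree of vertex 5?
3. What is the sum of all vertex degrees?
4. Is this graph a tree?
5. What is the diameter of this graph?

Count: 8 vertices, 7 edges.
Vertex 5 has neighbors [1], degree = 1.
Handshaking lemma: 2 * 7 = 14.
A graph is a tree iff it is connected and has exactly n-1 edges. This graph is connected (all 8 vertices in one component) and has 8-1 = 7 edges. It is a tree.
Diameter (longest shortest path) = 5.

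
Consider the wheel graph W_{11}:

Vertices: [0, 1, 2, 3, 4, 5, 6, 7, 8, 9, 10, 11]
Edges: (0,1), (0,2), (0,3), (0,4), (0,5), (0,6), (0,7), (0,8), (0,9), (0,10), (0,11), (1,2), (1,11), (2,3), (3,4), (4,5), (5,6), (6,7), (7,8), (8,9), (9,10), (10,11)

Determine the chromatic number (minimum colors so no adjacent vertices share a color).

W_{11} = C_{11} plus a hub adjacent to every cycle vertex.
The outer cycle needs 3 colors (odd cycle); the hub is adjacent to all of them so needs a fresh color.
Chromatic number = 3 + 1 = 4.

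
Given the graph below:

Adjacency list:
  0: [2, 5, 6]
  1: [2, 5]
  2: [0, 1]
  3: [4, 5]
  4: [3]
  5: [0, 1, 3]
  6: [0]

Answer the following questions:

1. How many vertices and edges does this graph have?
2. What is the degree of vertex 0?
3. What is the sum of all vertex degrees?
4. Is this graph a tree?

Count: 7 vertices, 7 edges.
Vertex 0 has neighbors [2, 5, 6], degree = 3.
Handshaking lemma: 2 * 7 = 14.
A tree on 7 vertices has 6 edges. This graph has 7 edges (1 extra). Not a tree.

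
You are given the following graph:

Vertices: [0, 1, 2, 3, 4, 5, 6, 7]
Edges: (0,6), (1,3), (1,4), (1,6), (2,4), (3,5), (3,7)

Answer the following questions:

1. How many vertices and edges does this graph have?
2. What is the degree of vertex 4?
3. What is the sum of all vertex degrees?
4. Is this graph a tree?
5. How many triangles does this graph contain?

Count: 8 vertices, 7 edges.
Vertex 4 has neighbors [1, 2], degree = 2.
Handshaking lemma: 2 * 7 = 14.
A graph is a tree iff it is connected and has exactly n-1 edges. This graph is connected (all 8 vertices in one component) and has 8-1 = 7 edges. It is a tree.
Number of triangles = 0.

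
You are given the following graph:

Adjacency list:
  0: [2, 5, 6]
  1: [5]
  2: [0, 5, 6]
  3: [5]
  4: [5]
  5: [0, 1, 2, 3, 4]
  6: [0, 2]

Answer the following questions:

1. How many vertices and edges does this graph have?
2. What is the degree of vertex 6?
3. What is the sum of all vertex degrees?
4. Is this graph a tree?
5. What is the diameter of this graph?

Count: 7 vertices, 8 edges.
Vertex 6 has neighbors [0, 2], degree = 2.
Handshaking lemma: 2 * 8 = 16.
A tree on 7 vertices has 6 edges. This graph has 8 edges (2 extra). Not a tree.
Diameter (longest shortest path) = 3.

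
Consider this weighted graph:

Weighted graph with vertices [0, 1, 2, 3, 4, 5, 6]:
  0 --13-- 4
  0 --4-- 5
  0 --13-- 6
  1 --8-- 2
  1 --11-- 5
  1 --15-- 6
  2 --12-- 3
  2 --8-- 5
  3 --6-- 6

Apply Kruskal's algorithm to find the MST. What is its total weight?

Applying Kruskal's algorithm (sort edges by weight, add if no cycle):
  Add (0,5) w=4
  Add (3,6) w=6
  Add (1,2) w=8
  Add (2,5) w=8
  Skip (1,5) w=11 (creates cycle)
  Add (2,3) w=12
  Skip (0,6) w=13 (creates cycle)
  Add (0,4) w=13
  Skip (1,6) w=15 (creates cycle)
MST weight = 51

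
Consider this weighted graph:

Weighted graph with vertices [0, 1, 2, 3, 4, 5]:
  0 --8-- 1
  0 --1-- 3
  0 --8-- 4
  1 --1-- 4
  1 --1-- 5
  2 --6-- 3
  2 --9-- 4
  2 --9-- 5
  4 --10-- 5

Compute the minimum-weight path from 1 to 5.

Using Dijkstra's algorithm from vertex 1:
Shortest path: 1 -> 5
Total weight: 1 = 1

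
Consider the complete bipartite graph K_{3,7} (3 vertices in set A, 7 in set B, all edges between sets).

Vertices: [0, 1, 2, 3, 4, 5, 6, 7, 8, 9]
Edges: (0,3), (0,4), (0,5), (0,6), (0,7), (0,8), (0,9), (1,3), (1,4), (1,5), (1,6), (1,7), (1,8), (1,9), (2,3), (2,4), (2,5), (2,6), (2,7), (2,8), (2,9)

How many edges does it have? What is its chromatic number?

K_{3,7} has 3 * 7 = 21 edges.
Bipartite graphs have chromatic number 2 (color each partition differently).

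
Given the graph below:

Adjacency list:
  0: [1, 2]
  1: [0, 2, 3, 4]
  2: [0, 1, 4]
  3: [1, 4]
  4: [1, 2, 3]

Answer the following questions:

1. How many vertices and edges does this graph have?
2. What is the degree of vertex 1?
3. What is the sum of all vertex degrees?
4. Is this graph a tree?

Count: 5 vertices, 7 edges.
Vertex 1 has neighbors [0, 2, 3, 4], degree = 4.
Handshaking lemma: 2 * 7 = 14.
A tree on 5 vertices has 4 edges. This graph has 7 edges (3 extra). Not a tree.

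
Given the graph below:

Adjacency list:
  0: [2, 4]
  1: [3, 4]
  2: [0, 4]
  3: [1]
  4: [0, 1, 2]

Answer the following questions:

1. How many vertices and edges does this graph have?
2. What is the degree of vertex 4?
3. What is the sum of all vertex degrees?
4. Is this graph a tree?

Count: 5 vertices, 5 edges.
Vertex 4 has neighbors [0, 1, 2], degree = 3.
Handshaking lemma: 2 * 5 = 10.
A tree on 5 vertices has 4 edges. This graph has 5 edges (1 extra). Not a tree.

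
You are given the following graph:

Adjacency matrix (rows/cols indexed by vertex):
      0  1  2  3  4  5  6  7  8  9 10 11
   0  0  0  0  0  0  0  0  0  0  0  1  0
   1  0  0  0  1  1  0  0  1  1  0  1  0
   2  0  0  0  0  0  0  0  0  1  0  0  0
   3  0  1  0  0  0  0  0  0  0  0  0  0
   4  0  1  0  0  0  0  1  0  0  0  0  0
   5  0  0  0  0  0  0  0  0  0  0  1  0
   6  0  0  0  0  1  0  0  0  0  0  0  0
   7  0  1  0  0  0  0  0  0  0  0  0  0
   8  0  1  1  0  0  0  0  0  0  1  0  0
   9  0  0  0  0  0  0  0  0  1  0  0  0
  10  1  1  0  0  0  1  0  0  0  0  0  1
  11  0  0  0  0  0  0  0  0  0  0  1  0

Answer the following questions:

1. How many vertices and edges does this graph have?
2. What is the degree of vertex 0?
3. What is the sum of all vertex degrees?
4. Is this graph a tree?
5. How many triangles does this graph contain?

Count: 12 vertices, 11 edges.
Vertex 0 has neighbors [10], degree = 1.
Handshaking lemma: 2 * 11 = 22.
A graph is a tree iff it is connected and has exactly n-1 edges. This graph is connected (all 12 vertices in one component) and has 12-1 = 11 edges. It is a tree.
Number of triangles = 0.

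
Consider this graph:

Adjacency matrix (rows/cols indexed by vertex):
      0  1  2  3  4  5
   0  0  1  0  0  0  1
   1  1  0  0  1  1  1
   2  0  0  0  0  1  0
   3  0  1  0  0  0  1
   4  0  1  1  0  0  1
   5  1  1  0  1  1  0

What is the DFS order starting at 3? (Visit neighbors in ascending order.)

DFS from vertex 3 (neighbors processed in ascending order):
Visit order: 3, 1, 0, 5, 4, 2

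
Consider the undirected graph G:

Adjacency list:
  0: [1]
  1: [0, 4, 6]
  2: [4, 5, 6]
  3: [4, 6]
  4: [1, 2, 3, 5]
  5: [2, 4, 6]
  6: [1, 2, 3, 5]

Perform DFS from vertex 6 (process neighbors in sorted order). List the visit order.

DFS from vertex 6 (neighbors processed in ascending order):
Visit order: 6, 1, 0, 4, 2, 5, 3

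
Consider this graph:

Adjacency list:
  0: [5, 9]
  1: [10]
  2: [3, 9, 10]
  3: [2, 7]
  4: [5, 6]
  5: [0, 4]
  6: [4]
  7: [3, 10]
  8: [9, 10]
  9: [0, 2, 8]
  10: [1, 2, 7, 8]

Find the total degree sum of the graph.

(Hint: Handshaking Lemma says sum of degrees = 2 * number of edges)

Count edges: 12 edges.
By Handshaking Lemma: sum of degrees = 2 * 12 = 24.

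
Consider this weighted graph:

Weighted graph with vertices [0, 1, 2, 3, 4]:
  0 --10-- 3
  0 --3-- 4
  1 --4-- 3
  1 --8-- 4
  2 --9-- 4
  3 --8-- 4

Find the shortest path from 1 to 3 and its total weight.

Using Dijkstra's algorithm from vertex 1:
Shortest path: 1 -> 3
Total weight: 4 = 4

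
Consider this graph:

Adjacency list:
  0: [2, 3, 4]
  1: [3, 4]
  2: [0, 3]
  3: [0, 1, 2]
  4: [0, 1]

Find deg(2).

Vertex 2 has neighbors [0, 3], so deg(2) = 2.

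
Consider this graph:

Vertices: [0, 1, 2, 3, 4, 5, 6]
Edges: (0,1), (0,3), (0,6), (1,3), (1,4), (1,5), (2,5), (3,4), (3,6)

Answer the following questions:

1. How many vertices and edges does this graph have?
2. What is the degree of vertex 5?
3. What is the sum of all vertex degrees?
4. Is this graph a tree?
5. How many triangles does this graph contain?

Count: 7 vertices, 9 edges.
Vertex 5 has neighbors [1, 2], degree = 2.
Handshaking lemma: 2 * 9 = 18.
A tree on 7 vertices has 6 edges. This graph has 9 edges (3 extra). Not a tree.
Number of triangles = 3.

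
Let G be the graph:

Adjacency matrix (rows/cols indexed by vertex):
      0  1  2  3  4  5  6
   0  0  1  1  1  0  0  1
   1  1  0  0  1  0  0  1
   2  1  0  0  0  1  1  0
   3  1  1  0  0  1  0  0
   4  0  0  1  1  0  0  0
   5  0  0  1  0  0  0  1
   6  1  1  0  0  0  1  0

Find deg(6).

Vertex 6 has neighbors [0, 1, 5], so deg(6) = 3.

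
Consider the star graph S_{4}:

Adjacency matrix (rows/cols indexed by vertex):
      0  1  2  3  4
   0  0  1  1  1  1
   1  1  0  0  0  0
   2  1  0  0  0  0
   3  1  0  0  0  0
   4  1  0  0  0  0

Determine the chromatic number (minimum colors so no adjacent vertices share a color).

S_{4} has one hub adjacent to 4 leaves; leaves are pairwise non-adjacent.
Color the hub 0 and every leaf 1.
Chromatic number = 2.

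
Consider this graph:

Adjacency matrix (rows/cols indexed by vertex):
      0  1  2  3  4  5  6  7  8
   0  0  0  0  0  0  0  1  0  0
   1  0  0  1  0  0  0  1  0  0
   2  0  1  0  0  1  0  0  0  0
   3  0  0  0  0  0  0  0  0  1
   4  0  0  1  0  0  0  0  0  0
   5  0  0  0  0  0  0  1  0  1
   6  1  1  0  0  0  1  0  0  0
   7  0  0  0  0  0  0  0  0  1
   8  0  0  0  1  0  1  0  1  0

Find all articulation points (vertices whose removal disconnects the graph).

An articulation point is a vertex whose removal disconnects the graph.
Articulation points: [1, 2, 5, 6, 8]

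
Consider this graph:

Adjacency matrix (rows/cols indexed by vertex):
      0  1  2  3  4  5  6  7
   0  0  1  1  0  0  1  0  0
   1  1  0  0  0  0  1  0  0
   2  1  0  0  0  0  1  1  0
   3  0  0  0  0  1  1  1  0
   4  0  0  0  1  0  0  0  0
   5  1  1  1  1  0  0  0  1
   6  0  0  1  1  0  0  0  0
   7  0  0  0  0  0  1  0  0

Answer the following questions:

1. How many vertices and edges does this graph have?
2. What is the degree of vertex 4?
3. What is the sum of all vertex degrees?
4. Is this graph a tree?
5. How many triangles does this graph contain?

Count: 8 vertices, 10 edges.
Vertex 4 has neighbors [3], degree = 1.
Handshaking lemma: 2 * 10 = 20.
A tree on 8 vertices has 7 edges. This graph has 10 edges (3 extra). Not a tree.
Number of triangles = 2.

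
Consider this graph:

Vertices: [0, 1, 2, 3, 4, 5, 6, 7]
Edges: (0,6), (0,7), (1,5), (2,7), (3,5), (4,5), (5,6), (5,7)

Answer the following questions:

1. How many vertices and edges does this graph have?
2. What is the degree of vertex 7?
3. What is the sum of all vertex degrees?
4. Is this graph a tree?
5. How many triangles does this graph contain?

Count: 8 vertices, 8 edges.
Vertex 7 has neighbors [0, 2, 5], degree = 3.
Handshaking lemma: 2 * 8 = 16.
A tree on 8 vertices has 7 edges. This graph has 8 edges (1 extra). Not a tree.
Number of triangles = 0.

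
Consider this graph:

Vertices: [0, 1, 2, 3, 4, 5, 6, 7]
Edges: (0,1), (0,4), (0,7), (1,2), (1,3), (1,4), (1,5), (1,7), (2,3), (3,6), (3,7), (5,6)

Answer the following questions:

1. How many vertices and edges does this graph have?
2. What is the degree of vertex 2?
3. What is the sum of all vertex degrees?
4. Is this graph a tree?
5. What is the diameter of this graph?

Count: 8 vertices, 12 edges.
Vertex 2 has neighbors [1, 3], degree = 2.
Handshaking lemma: 2 * 12 = 24.
A tree on 8 vertices has 7 edges. This graph has 12 edges (5 extra). Not a tree.
Diameter (longest shortest path) = 3.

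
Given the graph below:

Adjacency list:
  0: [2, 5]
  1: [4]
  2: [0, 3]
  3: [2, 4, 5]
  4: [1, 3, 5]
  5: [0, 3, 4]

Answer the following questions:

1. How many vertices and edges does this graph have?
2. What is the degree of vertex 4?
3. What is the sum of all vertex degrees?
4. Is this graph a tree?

Count: 6 vertices, 7 edges.
Vertex 4 has neighbors [1, 3, 5], degree = 3.
Handshaking lemma: 2 * 7 = 14.
A tree on 6 vertices has 5 edges. This graph has 7 edges (2 extra). Not a tree.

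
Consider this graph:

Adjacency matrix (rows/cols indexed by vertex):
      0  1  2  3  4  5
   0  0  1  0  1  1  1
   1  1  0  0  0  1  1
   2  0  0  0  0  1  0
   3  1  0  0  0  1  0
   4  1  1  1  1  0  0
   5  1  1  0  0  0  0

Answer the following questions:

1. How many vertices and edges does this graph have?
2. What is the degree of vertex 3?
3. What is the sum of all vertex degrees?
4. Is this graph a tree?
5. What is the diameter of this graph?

Count: 6 vertices, 8 edges.
Vertex 3 has neighbors [0, 4], degree = 2.
Handshaking lemma: 2 * 8 = 16.
A tree on 6 vertices has 5 edges. This graph has 8 edges (3 extra). Not a tree.
Diameter (longest shortest path) = 3.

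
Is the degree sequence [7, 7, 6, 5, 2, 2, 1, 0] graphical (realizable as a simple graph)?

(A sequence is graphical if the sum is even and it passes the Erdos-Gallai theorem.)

Sum of degrees = 30. Sum is even but fails Erdos-Gallai. The sequence is NOT graphical.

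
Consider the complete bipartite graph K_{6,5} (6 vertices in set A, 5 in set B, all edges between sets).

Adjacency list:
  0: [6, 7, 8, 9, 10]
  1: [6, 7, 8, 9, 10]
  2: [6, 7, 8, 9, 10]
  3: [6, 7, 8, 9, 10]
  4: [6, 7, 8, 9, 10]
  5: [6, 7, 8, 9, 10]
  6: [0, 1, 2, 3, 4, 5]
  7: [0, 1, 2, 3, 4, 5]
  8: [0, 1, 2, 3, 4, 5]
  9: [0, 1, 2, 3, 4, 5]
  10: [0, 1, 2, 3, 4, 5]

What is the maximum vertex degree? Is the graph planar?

Set-A vertices have degree 5; set-B vertices have degree 6. Maximum degree = max(6,5) = 6.
K_{6,5} contains K_{3,3} as a subgraph (since both sides have >= 3 vertices); by Kuratowski's theorem it is not planar.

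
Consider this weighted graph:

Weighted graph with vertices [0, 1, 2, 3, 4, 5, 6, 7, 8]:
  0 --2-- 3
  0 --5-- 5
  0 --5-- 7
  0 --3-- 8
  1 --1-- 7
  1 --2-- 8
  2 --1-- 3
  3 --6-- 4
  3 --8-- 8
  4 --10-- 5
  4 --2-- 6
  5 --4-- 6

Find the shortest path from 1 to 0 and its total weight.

Using Dijkstra's algorithm from vertex 1:
Shortest path: 1 -> 8 -> 0
Total weight: 2 + 3 = 5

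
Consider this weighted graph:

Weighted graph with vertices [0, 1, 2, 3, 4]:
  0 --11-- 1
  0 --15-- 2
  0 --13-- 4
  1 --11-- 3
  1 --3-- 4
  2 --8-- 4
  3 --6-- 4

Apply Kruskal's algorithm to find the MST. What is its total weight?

Applying Kruskal's algorithm (sort edges by weight, add if no cycle):
  Add (1,4) w=3
  Add (3,4) w=6
  Add (2,4) w=8
  Add (0,1) w=11
  Skip (1,3) w=11 (creates cycle)
  Skip (0,4) w=13 (creates cycle)
  Skip (0,2) w=15 (creates cycle)
MST weight = 28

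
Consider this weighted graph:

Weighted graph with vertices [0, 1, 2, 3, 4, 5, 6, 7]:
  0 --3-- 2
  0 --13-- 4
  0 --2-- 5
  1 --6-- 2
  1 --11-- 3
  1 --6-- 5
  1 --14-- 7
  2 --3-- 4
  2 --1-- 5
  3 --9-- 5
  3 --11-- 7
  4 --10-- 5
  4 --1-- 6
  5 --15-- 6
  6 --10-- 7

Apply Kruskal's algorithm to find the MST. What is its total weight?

Applying Kruskal's algorithm (sort edges by weight, add if no cycle):
  Add (2,5) w=1
  Add (4,6) w=1
  Add (0,5) w=2
  Skip (0,2) w=3 (creates cycle)
  Add (2,4) w=3
  Add (1,2) w=6
  Skip (1,5) w=6 (creates cycle)
  Add (3,5) w=9
  Skip (4,5) w=10 (creates cycle)
  Add (6,7) w=10
  Skip (1,3) w=11 (creates cycle)
  Skip (3,7) w=11 (creates cycle)
  Skip (0,4) w=13 (creates cycle)
  Skip (1,7) w=14 (creates cycle)
  Skip (5,6) w=15 (creates cycle)
MST weight = 32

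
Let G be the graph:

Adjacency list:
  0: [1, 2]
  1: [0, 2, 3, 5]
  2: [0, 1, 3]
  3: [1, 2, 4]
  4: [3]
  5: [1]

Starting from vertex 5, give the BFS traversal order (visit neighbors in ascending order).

BFS from vertex 5 (neighbors processed in ascending order):
Visit order: 5, 1, 0, 2, 3, 4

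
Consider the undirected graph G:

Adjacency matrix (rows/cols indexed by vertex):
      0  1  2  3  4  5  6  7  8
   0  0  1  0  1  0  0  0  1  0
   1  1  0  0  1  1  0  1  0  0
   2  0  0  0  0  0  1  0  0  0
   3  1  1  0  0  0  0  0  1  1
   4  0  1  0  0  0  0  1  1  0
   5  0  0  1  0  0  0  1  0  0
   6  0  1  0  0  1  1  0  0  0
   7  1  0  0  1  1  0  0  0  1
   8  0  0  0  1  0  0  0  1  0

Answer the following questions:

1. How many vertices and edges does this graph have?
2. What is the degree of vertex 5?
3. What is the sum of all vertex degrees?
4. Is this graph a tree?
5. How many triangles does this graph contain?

Count: 9 vertices, 13 edges.
Vertex 5 has neighbors [2, 6], degree = 2.
Handshaking lemma: 2 * 13 = 26.
A tree on 9 vertices has 8 edges. This graph has 13 edges (5 extra). Not a tree.
Number of triangles = 4.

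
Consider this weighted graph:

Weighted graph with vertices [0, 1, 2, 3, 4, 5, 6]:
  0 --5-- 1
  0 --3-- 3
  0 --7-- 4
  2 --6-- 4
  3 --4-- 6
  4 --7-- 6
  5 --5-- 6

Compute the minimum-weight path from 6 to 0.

Using Dijkstra's algorithm from vertex 6:
Shortest path: 6 -> 3 -> 0
Total weight: 4 + 3 = 7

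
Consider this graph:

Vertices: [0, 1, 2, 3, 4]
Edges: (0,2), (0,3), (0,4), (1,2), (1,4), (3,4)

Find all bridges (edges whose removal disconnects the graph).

No bridges found. The graph is 2-edge-connected (no single edge removal disconnects it).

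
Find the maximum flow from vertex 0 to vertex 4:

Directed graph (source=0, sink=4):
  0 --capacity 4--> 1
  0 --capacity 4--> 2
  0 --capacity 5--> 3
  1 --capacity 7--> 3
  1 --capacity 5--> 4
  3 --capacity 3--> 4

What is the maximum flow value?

Computing max flow:
  Flow on (0->1): 4/4
  Flow on (0->3): 3/5
  Flow on (1->4): 4/5
  Flow on (3->4): 3/3
Maximum flow = 7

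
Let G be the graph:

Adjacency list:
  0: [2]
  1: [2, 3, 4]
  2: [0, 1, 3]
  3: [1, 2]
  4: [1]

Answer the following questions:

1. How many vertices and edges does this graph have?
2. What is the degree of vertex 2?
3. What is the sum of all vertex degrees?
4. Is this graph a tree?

Count: 5 vertices, 5 edges.
Vertex 2 has neighbors [0, 1, 3], degree = 3.
Handshaking lemma: 2 * 5 = 10.
A tree on 5 vertices has 4 edges. This graph has 5 edges (1 extra). Not a tree.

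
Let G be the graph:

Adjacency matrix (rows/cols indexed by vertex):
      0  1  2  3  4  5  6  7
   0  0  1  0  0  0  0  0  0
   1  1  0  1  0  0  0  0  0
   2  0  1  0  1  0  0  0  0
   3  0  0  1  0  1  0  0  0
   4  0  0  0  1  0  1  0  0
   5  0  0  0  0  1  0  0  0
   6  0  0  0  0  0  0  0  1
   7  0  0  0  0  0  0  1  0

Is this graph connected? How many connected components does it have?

Checking connectivity: the graph has 2 connected component(s).
Components: [[0, 1, 2, 3, 4, 5], [6, 7]]. The graph is NOT connected.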